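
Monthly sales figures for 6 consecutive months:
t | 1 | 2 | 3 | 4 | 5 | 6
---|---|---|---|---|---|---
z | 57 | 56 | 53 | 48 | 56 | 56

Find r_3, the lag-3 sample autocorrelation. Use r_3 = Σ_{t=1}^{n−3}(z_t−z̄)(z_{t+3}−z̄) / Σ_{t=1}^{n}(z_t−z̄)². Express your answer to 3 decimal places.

-0.285

Mean z̄ = (57 + 56 + 53 + 48 + 56 + 56)/6 = 54.3333
Numerator Σ_{t=1}^{3}(z_t−z̄)(z_{t+3}−z̄) = -16.3333
Denominator Σ(z_t−z̄)² = 57.3333
r_3 = -16.3333 / 57.3333 = -0.285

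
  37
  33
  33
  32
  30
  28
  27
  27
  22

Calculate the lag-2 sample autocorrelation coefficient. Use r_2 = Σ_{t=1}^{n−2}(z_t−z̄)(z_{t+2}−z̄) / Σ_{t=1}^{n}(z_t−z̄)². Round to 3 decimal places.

Mean z̄ = (37 + 33 + 33 + 32 + 30 + 28 + 27 + 27 + 22)/9 = 29.8889
Σ(z_t−z̄)(z_{t+2}−z̄) = (22.1235) + (6.5679) + (0.3457) + (-3.9877) + (-0.3210) + (5.4568) + (22.7901) = 52.9753
Denominator Σ(z_t−z̄)² = 156.8889
r_2 = 52.9753 / 156.8889 = 0.338

0.338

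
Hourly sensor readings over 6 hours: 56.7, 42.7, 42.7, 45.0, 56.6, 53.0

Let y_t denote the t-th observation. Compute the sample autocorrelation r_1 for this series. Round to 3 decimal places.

0.089

Mean ȳ = (56.7 + 42.7 + 42.7 + 45.0 + 56.6 + 53.0)/6 = 49.4500
Σ(y_t−ȳ)(y_{t+1}−ȳ) = (-48.9375) + (45.5625) + (30.0375) + (-31.8175) + (25.3825) = 20.2275
Denominator Σ(y_t−ȳ)² = 227.2150
r_1 = 20.2275 / 227.2150 = 0.089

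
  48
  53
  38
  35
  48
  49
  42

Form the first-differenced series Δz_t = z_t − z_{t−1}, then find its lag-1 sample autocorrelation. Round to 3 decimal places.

-0.144

First differences Δz: 5, -15, -3, 13, 1, -7
Mean of differences = -1.0000
Numerator Σ(Δz_t−Δz̄)(Δz_{t+1}−Δz̄) = -68.0000
Denominator Σ(Δz_t−Δz̄)² = 472.0000
r_1(Δz) = -68.0000 / 472.0000 = -0.144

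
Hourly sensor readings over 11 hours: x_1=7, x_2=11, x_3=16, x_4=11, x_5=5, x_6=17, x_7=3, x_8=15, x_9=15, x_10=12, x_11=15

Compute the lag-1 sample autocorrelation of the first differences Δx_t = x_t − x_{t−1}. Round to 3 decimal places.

-0.658

First differences Δx: 4, 5, -5, -6, 12, -14, 12, 0, -3, 3
Mean of differences = 0.8000
Numerator Σ(Δx_t−Δx̄)(Δx_{t+1}−Δx̄) = -393.4400
Denominator Σ(Δx_t−Δx̄)² = 597.6000
r_1(Δx) = -393.4400 / 597.6000 = -0.658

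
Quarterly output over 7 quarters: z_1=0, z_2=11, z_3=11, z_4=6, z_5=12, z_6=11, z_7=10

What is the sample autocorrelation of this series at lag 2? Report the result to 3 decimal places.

-0.185

Mean z̄ = (0 + 11 + 11 + 6 + 12 + 11 + 10)/7 = 8.7143
Deviations from mean: -8.7143, 2.2857, 2.2857, -2.7143, 3.2857, 2.2857, 1.2857
Numerator Σ_{t=1}^{5}(z_t−z̄)(z_{t+2}−z̄) = -20.5918
Denominator Σ(z_t−z̄)² = 111.4286
r_2 = -20.5918 / 111.4286 = -0.185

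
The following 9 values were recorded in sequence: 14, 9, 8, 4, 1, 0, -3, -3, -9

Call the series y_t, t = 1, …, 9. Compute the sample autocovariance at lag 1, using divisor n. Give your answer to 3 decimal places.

25.247

Mean ȳ = (14 + 9 + 8 + 4 + 1 + 0 − 3 − 3 − 9)/9 = 2.3333
Σ_{t=1}^{8}(y_t−ȳ)(y_{t+1}−ȳ) = 227.2222
γ_1 = 227.2222 / 9 = 25.247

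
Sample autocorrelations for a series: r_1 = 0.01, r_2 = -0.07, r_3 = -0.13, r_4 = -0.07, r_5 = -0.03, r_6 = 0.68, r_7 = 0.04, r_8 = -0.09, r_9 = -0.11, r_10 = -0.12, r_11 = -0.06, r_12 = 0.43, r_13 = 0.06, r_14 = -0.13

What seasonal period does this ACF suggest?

6

The largest autocorrelation is r_6 = 0.68, with a weaker echo at lag 12 (0.43); the remaining lags stay at or below 0.06.
The dominant spike at lag 6 indicates a seasonal period of 6.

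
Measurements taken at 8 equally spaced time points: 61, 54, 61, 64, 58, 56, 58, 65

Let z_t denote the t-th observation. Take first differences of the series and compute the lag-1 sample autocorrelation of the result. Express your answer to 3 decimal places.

First differences Δz: -7, 7, 3, -6, -2, 2, 7
Mean of differences = 0.5714
Numerator Σ(Δz_t−Δz̄)(Δz_{t+1}−Δz̄) = -26.6122
Denominator Σ(Δz_t−Δz̄)² = 197.7143
r_1(Δz) = -26.6122 / 197.7143 = -0.135

-0.135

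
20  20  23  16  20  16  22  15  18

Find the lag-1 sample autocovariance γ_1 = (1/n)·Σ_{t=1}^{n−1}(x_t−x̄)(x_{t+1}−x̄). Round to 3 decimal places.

Mean x̄ = (20 + 20 + 23 + 16 + 20 + 16 + 22 + 15 + 18)/9 = 18.8889
Σ_{t=1}^{8}(x_t−x̄)(x_{t+1}−x̄) = -30.1235
γ_1 = -30.1235 / 9 = -3.347

-3.347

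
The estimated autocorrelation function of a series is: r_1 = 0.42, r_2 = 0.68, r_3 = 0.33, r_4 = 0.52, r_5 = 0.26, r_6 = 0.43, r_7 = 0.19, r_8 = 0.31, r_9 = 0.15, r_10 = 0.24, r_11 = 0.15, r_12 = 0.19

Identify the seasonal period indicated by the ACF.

2

The largest autocorrelation is r_2 = 0.68, with weaker echoes at lags 4 (0.52) and 6 (0.43); the remaining lags stay at or below 0.42.
The dominant spike at lag 2 indicates a seasonal period of 2.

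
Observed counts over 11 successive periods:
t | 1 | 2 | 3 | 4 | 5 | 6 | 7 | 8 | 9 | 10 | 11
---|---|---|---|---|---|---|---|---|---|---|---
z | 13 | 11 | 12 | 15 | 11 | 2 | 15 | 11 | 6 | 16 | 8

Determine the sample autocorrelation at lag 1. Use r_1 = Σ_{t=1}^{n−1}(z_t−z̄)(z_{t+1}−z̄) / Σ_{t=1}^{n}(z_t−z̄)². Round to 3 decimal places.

Mean z̄ = (13 + 11 + 12 + 15 + 11 + 2 + 15 + 11 + 6 + 16 + 8)/11 = 10.9091
Numerator Σ_{t=1}^{10}(z_t−z̄)(z_{t+1}−z̄) = -72.0083
Denominator Σ(z_t−z̄)² = 176.9091
r_1 = -72.0083 / 176.9091 = -0.407

-0.407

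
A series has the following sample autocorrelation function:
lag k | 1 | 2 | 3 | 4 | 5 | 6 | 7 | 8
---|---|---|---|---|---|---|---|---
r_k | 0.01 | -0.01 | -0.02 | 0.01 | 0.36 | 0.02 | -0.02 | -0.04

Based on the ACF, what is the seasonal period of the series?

5

The largest autocorrelation is r_5 = 0.36; the remaining lags stay at or below 0.02.
The dominant spike at lag 5 indicates a seasonal period of 5.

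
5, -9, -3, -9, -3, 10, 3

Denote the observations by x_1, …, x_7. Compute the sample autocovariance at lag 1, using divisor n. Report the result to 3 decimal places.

3.324

Mean x̄ = (5 − 9 − 3 − 9 − 3 + 10 + 3)/7 = -0.8571
Σ_{t=1}^{6}(x_t−x̄)(x_{t+1}−x̄) = 23.2653
γ_1 = 23.2653 / 7 = 3.324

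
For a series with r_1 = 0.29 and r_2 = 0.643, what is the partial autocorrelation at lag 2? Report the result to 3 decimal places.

φ_{22} = (r_2 − r_1²) / (1 − r_1²)
r_1² = (0.29)² = 0.0841
Numerator = 0.643 − 0.0841 = 0.5589; denominator = 1 − 0.0841 = 0.9159
φ_{22} = 0.5589 / 0.9159 = 0.610

0.610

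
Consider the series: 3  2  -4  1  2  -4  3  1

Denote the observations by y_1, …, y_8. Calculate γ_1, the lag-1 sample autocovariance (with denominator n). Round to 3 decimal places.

Mean ȳ = (3 + 2 − 4 + 1 + 2 − 4 + 3 + 1)/8 = 0.5000
Deviations: 2.5000, 1.5000, -4.5000, 0.5000, 1.5000, -4.5000, 2.5000, 0.5000
Σ_{t=1}^{7}(y_t−ȳ)(y_{t+1}−ȳ) = -21.2500
γ_1 = -21.2500 / 8 = -2.656

-2.656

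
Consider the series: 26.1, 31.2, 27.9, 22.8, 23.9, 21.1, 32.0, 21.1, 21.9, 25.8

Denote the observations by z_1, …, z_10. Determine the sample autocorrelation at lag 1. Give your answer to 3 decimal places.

-0.146

Mean z̄ = (26.1 + 31.2 + 27.9 + 22.8 + 23.9 + 21.1 + 32.0 + 21.1 + 21.9 + 25.8)/10 = 25.3800
Numerator Σ_{t=1}^{9}(z_t−z̄)(z_{t+1}−z̄) = -20.7264
Denominator Σ(z_t−z̄)² = 142.3360
r_1 = -20.7264 / 142.3360 = -0.146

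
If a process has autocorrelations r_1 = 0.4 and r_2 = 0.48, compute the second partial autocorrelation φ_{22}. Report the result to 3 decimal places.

φ_{22} = (r_2 − r_1²) / (1 − r_1²)
r_1² = (0.4)² = 0.16
Numerator = 0.48 − 0.1600 = 0.3200; denominator = 1 − 0.1600 = 0.8400
φ_{22} = 0.3200 / 0.8400 = 0.381

0.381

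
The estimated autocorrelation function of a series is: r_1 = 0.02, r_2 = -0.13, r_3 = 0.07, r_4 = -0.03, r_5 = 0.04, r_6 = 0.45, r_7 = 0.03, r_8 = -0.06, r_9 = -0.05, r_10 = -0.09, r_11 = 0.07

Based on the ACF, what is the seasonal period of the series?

6

The largest autocorrelation is r_6 = 0.45; the remaining lags stay at or below 0.07.
The dominant spike at lag 6 indicates a seasonal period of 6.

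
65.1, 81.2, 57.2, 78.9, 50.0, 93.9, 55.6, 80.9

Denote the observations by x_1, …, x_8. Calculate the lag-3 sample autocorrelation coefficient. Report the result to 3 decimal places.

Mean x̄ = (65.1 + 81.2 + 57.2 + 78.9 + 50.0 + 93.9 + 55.6 + 80.9)/8 = 70.3500
Deviations from mean: -5.2500, 10.8500, -13.1500, 8.5500, -20.3500, 23.5500, -14.7500, 10.5500
Numerator Σ_{t=1}^{5}(x_t−x̄)(x_{t+3}−x̄) = -916.1725
Denominator Σ(x_t−x̄)² = 1688.9000
r_3 = -916.1725 / 1688.9000 = -0.542

-0.542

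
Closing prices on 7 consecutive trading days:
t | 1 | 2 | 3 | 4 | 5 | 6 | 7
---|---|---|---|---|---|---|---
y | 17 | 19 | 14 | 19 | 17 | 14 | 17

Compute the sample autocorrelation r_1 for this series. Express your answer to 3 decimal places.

Mean ȳ = (17 + 19 + 14 + 19 + 17 + 14 + 17)/7 = 16.7143
Deviations from mean: 0.2857, 2.2857, -2.7143, 2.2857, 0.2857, -2.7143, 0.2857
Numerator Σ_{t=1}^{6}(y_t−ȳ)(y_{t+1}−ȳ) = -12.6531
Denominator Σ(y_t−ȳ)² = 25.4286
r_1 = -12.6531 / 25.4286 = -0.498

-0.498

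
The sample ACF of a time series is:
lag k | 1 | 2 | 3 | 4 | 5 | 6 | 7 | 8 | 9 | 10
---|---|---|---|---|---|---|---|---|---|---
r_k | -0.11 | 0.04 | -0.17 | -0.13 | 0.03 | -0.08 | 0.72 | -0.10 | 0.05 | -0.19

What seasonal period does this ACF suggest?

The largest autocorrelation is r_7 = 0.72; the remaining lags stay at or below 0.05.
The dominant spike at lag 7 indicates a seasonal period of 7.

7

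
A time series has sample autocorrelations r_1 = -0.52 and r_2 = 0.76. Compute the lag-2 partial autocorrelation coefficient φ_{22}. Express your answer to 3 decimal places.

φ_{22} = (r_2 − r_1²) / (1 − r_1²)
r_1² = (-0.52)² = 0.2704
Numerator = 0.76 − 0.2704 = 0.4896; denominator = 1 − 0.2704 = 0.7296
φ_{22} = 0.4896 / 0.7296 = 0.671

0.671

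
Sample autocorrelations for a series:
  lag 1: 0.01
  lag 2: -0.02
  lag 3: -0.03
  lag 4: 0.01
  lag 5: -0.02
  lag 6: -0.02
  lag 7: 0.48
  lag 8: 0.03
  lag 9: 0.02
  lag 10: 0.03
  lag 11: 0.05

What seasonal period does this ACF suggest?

7

The largest autocorrelation is r_7 = 0.48; the remaining lags stay at or below 0.05.
The dominant spike at lag 7 indicates a seasonal period of 7.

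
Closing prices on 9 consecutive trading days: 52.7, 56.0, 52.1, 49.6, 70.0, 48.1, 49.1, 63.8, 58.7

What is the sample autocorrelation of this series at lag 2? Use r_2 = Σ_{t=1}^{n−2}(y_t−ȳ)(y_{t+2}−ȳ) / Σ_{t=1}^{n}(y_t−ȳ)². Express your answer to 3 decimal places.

-0.394

Mean ȳ = (52.7 + 56.0 + 52.1 + 49.6 + 70.0 + 48.1 + 49.1 + 63.8 + 58.7)/9 = 55.5667
Σ(y_t−ȳ)(y_{t+2}−ȳ) = (9.9378) + (-2.5856) + (-50.0356) + (44.5511) + (-93.3356) + (-61.4756) + (-20.2622) = -173.2056
Denominator Σ(y_t−ȳ)² = 439.5200
r_2 = -173.2056 / 439.5200 = -0.394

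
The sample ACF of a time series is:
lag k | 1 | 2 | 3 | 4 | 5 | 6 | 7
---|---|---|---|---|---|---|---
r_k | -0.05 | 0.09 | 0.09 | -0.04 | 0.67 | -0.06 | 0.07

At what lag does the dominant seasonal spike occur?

The largest autocorrelation is r_5 = 0.67; the remaining lags stay at or below 0.09.
The dominant spike at lag 5 indicates a seasonal period of 5.

5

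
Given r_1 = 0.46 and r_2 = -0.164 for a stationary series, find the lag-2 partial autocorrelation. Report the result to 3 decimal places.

-0.476

φ_{22} = (r_2 − r_1²) / (1 − r_1²)
r_1² = (0.46)² = 0.2116
Numerator = -0.164 − 0.2116 = -0.3756; denominator = 1 − 0.2116 = 0.7884
φ_{22} = -0.3756 / 0.7884 = -0.476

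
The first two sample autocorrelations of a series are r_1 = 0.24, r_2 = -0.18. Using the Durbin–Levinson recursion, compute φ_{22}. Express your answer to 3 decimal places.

φ_{22} = (r_2 − r_1²) / (1 − r_1²)
r_1² = (0.24)² = 0.0576
Numerator = -0.18 − 0.0576 = -0.2376; denominator = 1 − 0.0576 = 0.9424
φ_{22} = -0.2376 / 0.9424 = -0.252

-0.252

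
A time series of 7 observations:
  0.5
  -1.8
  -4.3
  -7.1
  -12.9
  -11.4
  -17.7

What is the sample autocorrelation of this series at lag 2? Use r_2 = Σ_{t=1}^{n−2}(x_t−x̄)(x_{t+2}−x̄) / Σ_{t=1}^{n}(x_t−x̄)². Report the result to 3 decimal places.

Mean x̄ = (0.5 − 1.8 − 4.3 − 7.1 − 12.9 − 11.4 − 17.7)/7 = -7.8143
Deviations from mean: 8.3143, 6.0143, 3.5143, 0.7143, -5.0857, -3.5857, -9.8857
Numerator Σ_{t=1}^{5}(x_t−x̄)(x_{t+2}−x̄) = 63.3567
Denominator Σ(x_t−x̄)² = 254.6086
r_2 = 63.3567 / 254.6086 = 0.249

0.249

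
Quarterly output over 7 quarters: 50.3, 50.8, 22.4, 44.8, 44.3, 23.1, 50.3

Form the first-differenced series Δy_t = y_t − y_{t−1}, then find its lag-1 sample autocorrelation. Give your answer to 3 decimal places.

First differences Δy: 0.5, -28.4, 22.4, -0.5, -21.2, 27.2
Mean of differences = 0.0000
Numerator Σ(Δy_t−Δȳ)(Δy_{t+1}−Δȳ) = -1227.6000
Denominator Σ(Δy_t−Δȳ)² = 2498.1000
r_1(Δy) = -1227.6000 / 2498.1000 = -0.491

-0.491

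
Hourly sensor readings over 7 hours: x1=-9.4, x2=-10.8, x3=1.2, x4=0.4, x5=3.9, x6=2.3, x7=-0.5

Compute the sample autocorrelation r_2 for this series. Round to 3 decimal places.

-0.042

Mean x̄ = (-9.4 − 10.8 + 1.2 + 0.4 + 3.9 + 2.3 − 0.5)/7 = -1.8429
Deviations from mean: -7.5571, -8.9571, 3.0429, 2.2429, 5.7429, 4.1429, 1.3429
Σ(x_t−x̄)(x_{t+2}−x̄) = (-22.9953) + (-20.0896) + (17.4747) + (9.2918) + (7.7118) = -8.6065
Denominator Σ(x_t−x̄)² = 203.5771
r_2 = -8.6065 / 203.5771 = -0.042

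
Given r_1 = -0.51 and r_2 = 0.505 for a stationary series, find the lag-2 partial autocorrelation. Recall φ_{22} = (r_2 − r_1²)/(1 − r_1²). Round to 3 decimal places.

0.331

φ_{22} = (r_2 − r_1²) / (1 − r_1²)
r_1² = (-0.51)² = 0.2601
Numerator = 0.505 − 0.2601 = 0.2449; denominator = 1 − 0.2601 = 0.7399
φ_{22} = 0.2449 / 0.7399 = 0.331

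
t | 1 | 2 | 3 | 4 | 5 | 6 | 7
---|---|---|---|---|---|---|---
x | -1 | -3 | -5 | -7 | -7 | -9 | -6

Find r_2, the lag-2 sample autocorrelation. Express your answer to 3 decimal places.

0.090

Mean x̄ = (-1 − 3 − 5 − 7 − 7 − 9 − 6)/7 = -5.4286
Deviations from mean: 4.4286, 2.4286, 0.4286, -1.5714, -1.5714, -3.5714, -0.5714
Σ(x_t−x̄)(x_{t+2}−x̄) = (1.8980) + (-3.8163) + (-0.6735) + (5.6122) + (0.8980) = 3.9184
Denominator Σ(x_t−x̄)² = 43.7143
r_2 = 3.9184 / 43.7143 = 0.090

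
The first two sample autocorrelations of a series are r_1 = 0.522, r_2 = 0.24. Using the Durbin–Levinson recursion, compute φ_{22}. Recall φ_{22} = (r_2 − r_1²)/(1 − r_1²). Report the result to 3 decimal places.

-0.045

φ_{22} = (r_2 − r_1²) / (1 − r_1²)
r_1² = (0.522)² = 0.272484
Numerator = 0.24 − 0.2725 = -0.0325; denominator = 1 − 0.2725 = 0.7275
φ_{22} = -0.0325 / 0.7275 = -0.045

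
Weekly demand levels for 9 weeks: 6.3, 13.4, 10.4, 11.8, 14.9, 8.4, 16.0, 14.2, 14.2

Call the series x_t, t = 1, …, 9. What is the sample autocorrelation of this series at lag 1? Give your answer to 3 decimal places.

-0.270

Mean x̄ = (6.3 + 13.4 + 10.4 + 11.8 + 14.9 + 8.4 + 16.0 + 14.2 + 14.2)/9 = 12.1778
Numerator Σ_{t=1}^{8}(x_t−x̄)(x_{t+1}−x̄) = -22.6183
Denominator Σ(x_t−x̄)² = 83.8156
r_1 = -22.6183 / 83.8156 = -0.270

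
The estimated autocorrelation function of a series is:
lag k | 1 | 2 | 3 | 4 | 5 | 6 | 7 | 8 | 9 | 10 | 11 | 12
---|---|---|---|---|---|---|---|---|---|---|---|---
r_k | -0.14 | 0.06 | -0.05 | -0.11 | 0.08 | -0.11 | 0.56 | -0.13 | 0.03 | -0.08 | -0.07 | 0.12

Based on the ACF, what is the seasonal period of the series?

7

The largest autocorrelation is r_7 = 0.56; the remaining lags stay at or below 0.12.
The dominant spike at lag 7 indicates a seasonal period of 7.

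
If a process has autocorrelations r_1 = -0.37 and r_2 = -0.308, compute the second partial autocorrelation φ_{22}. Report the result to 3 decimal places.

-0.515

φ_{22} = (r_2 − r_1²) / (1 − r_1²)
r_1² = (-0.37)² = 0.1369
Numerator = -0.308 − 0.1369 = -0.4449; denominator = 1 − 0.1369 = 0.8631
φ_{22} = -0.4449 / 0.8631 = -0.515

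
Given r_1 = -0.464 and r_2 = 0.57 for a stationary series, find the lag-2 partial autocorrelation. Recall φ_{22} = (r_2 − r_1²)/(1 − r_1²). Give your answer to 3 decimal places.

φ_{22} = (r_2 − r_1²) / (1 − r_1²)
r_1² = (-0.464)² = 0.215296
Numerator = 0.57 − 0.2153 = 0.3547; denominator = 1 − 0.2153 = 0.7847
φ_{22} = 0.3547 / 0.7847 = 0.452

0.452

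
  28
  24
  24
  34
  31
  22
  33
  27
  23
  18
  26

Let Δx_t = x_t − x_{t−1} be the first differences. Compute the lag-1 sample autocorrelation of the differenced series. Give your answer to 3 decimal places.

First differences Δx: -4, 0, 10, -3, -9, 11, -6, -4, -5, 8
Mean of differences = -0.2000
Numerator Σ(Δx_t−Δx̄)(Δx_{t+1}−Δx̄) = -165.2400
Denominator Σ(Δx_t−Δx̄)² = 467.6000
r_1(Δx) = -165.2400 / 467.6000 = -0.353

-0.353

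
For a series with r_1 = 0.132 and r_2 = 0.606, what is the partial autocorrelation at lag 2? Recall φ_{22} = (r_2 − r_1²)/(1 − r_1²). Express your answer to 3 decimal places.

φ_{22} = (r_2 − r_1²) / (1 − r_1²)
r_1² = (0.132)² = 0.017424
Numerator = 0.606 − 0.0174 = 0.5886; denominator = 1 − 0.0174 = 0.9826
φ_{22} = 0.5886 / 0.9826 = 0.599

0.599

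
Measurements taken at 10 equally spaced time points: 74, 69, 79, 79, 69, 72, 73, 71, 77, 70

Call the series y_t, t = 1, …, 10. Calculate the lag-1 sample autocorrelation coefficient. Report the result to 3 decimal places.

-0.250

Mean ȳ = (74 + 69 + 79 + 79 + 69 + 72 + 73 + 71 + 77 + 70)/10 = 73.3000
Numerator Σ_{t=1}^{9}(y_t−ȳ)(y_{t+1}−ȳ) = -33.5900
Denominator Σ(y_t−ȳ)² = 134.1000
r_1 = -33.5900 / 134.1000 = -0.250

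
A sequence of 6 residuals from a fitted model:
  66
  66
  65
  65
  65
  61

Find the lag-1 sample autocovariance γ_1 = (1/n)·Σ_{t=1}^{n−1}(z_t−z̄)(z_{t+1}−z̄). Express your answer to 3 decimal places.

0.204

Mean z̄ = (66 + 66 + 65 + 65 + 65 + 61)/6 = 64.6667
Deviations: 1.3333, 1.3333, 0.3333, 0.3333, 0.3333, -3.6667
Σ_{t=1}^{5}(z_t−z̄)(z_{t+1}−z̄) = 1.2222
γ_1 = 1.2222 / 6 = 0.204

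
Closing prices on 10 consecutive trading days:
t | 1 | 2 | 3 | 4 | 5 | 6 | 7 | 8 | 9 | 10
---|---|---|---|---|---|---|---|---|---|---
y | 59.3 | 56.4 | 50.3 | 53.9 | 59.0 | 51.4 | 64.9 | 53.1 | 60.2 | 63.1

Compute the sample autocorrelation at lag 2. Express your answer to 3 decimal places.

Mean ȳ = (59.3 + 56.4 + 50.3 + 53.9 + 59.0 + 51.4 + 64.9 + 53.1 + 60.2 + 63.1)/10 = 57.1600
Numerator Σ_{t=1}^{8}(y_t−ȳ)(y_{t+2}−ȳ) = 30.9928
Denominator Σ(y_t−ȳ)² = 220.3240
r_2 = 30.9928 / 220.3240 = 0.141

0.141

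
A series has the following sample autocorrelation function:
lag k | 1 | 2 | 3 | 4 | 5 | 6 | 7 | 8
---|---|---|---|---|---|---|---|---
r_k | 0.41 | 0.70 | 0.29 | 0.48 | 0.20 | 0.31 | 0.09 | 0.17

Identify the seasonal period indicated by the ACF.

The largest autocorrelation is r_2 = 0.70, with a weaker echo at lag 4 (0.48); the remaining lags stay at or below 0.41.
The dominant spike at lag 2 indicates a seasonal period of 2.

2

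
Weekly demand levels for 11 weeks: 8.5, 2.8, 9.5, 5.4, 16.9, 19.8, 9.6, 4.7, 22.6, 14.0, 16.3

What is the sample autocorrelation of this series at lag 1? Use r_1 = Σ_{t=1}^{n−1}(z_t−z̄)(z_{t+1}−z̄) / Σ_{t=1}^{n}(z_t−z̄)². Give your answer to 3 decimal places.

Mean z̄ = (8.5 + 2.8 + 9.5 + 5.4 + 16.9 + 19.8 + 9.6 + 4.7 + 22.6 + 14.0 + 16.3)/11 = 11.8273
Numerator Σ_{t=1}^{10}(z_t−z̄)(z_{t+1}−z̄) = 28.3038
Denominator Σ(z_t−z̄)² = 425.1218
r_1 = 28.3038 / 425.1218 = 0.067

0.067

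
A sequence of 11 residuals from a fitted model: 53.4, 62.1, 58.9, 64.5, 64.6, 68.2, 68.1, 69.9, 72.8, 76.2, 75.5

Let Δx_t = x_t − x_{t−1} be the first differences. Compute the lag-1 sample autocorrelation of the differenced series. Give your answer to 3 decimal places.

First differences Δx: 8.7, -3.2, 5.6, 0.1, 3.6, -0.1, 1.8, 2.9, 3.4, -0.7
Mean of differences = 2.2100
Numerator Σ(Δx_t−Δx̄)(Δx_{t+1}−Δx̄) = -68.7251
Denominator Σ(Δx_t−Δx̄)² = 105.1290
r_1(Δx) = -68.7251 / 105.1290 = -0.654

-0.654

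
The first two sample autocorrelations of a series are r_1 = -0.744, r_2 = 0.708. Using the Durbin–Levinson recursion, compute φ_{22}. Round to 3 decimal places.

0.346

φ_{22} = (r_2 − r_1²) / (1 − r_1²)
r_1² = (-0.744)² = 0.553536
Numerator = 0.708 − 0.5535 = 0.1545; denominator = 1 − 0.5535 = 0.4465
φ_{22} = 0.1545 / 0.4465 = 0.346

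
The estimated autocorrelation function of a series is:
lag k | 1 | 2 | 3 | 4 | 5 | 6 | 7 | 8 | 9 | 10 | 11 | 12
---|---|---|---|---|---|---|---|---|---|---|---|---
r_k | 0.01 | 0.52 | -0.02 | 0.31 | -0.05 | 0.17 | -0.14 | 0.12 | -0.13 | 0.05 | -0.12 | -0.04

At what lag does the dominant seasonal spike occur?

2

The largest autocorrelation is r_2 = 0.52, with weaker echoes at lags 4 (0.31) and 6 (0.17); the remaining lags stay at or below 0.12.
The dominant spike at lag 2 indicates a seasonal period of 2.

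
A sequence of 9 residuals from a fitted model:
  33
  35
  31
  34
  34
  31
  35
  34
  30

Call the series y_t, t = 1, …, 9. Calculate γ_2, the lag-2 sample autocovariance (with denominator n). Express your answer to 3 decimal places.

Mean ȳ = (33 + 35 + 31 + 34 + 34 + 31 + 35 + 34 + 30)/9 = 33.0000
Σ_{t=1}^{7}(y_t−ȳ)(y_{t+2}−ȳ) = -8.0000
γ_2 = -8.0000 / 9 = -0.889

-0.889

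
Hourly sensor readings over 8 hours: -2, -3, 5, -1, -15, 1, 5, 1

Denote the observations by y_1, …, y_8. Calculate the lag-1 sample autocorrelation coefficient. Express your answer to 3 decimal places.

-0.051

Mean ȳ = (-2 − 3 + 5 − 1 − 15 + 1 + 5 + 1)/8 = -1.1250
Deviations from mean: -0.8750, -1.8750, 6.1250, 0.1250, -13.8750, 2.1250, 6.1250, 2.1250
Σ(y_t−ȳ)(y_{t+1}−ȳ) = (1.6406) + (-11.4844) + (0.7656) + (-1.7344) + (-29.4844) + (13.0156) + (13.0156) = -14.2656
Denominator Σ(y_t−ȳ)² = 280.8750
r_1 = -14.2656 / 280.8750 = -0.051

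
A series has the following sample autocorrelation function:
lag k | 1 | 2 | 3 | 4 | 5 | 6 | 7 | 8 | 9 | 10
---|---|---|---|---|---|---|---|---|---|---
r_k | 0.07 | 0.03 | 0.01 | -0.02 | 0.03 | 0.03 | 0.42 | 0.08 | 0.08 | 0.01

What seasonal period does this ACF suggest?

The largest autocorrelation is r_7 = 0.42; the remaining lags stay at or below 0.08.
The dominant spike at lag 7 indicates a seasonal period of 7.

7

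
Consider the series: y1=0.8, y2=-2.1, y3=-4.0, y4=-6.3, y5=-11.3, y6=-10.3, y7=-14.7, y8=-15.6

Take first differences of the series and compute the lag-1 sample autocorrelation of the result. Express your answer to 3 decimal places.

First differences Δy: -2.9, -1.9, -2.3, -5.0, 1.0, -4.4, -0.9
Mean of differences = -2.3429
Numerator Σ(Δy_t−Δȳ)(Δy_{t+1}−Δȳ) = -19.0690
Denominator Σ(Δy_t−Δȳ)² = 25.0571
r_1(Δy) = -19.0690 / 25.0571 = -0.761

-0.761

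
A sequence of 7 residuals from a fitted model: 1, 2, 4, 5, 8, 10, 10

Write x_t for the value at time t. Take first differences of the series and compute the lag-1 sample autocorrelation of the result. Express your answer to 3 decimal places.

-0.227

First differences Δx: 1, 2, 1, 3, 2, 0
Mean of differences = 1.5000
Numerator Σ(Δx_t−Δx̄)(Δx_{t+1}−Δx̄) = -1.2500
Denominator Σ(Δx_t−Δx̄)² = 5.5000
r_1(Δx) = -1.2500 / 5.5000 = -0.227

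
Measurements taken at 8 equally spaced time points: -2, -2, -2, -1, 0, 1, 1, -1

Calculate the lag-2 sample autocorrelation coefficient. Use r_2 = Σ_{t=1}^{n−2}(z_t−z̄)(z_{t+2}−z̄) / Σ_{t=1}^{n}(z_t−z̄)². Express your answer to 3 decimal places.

0.120

Mean z̄ = (-2 − 2 − 2 − 1 + 0 + 1 + 1 − 1)/8 = -0.7500
Deviations from mean: -1.2500, -1.2500, -1.2500, -0.2500, 0.7500, 1.7500, 1.7500, -0.2500
Σ(z_t−z̄)(z_{t+2}−z̄) = (1.5625) + (0.3125) + (-0.9375) + (-0.4375) + (1.3125) + (-0.4375) = 1.3750
Denominator Σ(z_t−z̄)² = 11.5000
r_2 = 1.3750 / 11.5000 = 0.120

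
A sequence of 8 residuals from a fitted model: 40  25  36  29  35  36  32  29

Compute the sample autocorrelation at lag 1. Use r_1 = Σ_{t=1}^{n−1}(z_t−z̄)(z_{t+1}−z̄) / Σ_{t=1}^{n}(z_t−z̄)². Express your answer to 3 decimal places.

Mean z̄ = (40 + 25 + 36 + 29 + 35 + 36 + 32 + 29)/8 = 32.7500
Deviations from mean: 7.2500, -7.7500, 3.2500, -3.7500, 2.2500, 3.2500, -0.7500, -3.7500
Σ(z_t−z̄)(z_{t+1}−z̄) = (-56.1875) + (-25.1875) + (-12.1875) + (-8.4375) + (7.3125) + (-2.4375) + (2.8125) = -94.3125
Denominator Σ(z_t−z̄)² = 167.5000
r_1 = -94.3125 / 167.5000 = -0.563

-0.563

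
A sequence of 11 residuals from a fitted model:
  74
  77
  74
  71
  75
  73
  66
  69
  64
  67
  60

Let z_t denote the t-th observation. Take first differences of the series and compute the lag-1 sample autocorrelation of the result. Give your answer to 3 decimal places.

-0.558

First differences Δz: 3, -3, -3, 4, -2, -7, 3, -5, 3, -7
Mean of differences = -1.4000
Numerator Σ(Δz_t−Δz̄)(Δz_{t+1}−Δz̄) = -93.9600
Denominator Σ(Δz_t−Δz̄)² = 168.4000
r_1(Δz) = -93.9600 / 168.4000 = -0.558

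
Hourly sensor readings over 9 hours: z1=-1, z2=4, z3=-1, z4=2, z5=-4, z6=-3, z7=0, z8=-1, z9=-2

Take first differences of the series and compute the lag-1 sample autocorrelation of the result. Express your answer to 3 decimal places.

First differences Δz: 5, -5, 3, -6, 1, 3, -1, -1
Mean of differences = -0.1250
Numerator Σ(Δz_t−Δz̄)(Δz_{t+1}−Δz̄) = -63.6406
Denominator Σ(Δz_t−Δz̄)² = 106.8750
r_1(Δz) = -63.6406 / 106.8750 = -0.595

-0.595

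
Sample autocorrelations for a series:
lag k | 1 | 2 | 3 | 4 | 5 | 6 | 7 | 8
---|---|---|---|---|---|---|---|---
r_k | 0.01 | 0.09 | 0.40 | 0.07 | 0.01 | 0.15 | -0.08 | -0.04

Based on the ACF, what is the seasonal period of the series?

3

The largest autocorrelation is r_3 = 0.40, with a weaker echo at lag 6 (0.15); the remaining lags stay at or below 0.09.
The dominant spike at lag 3 indicates a seasonal period of 3.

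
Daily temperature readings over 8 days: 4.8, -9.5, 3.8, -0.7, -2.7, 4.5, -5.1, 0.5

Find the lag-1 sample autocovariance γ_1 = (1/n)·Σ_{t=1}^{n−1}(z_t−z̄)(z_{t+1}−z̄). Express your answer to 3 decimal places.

Mean z̄ = (4.8 − 9.5 + 3.8 − 0.7 − 2.7 + 4.5 − 5.1 + 0.5)/8 = -0.5500
Σ_{t=1}^{7}(z_t−z̄)(z_{t+1}−z̄) = -125.7575
γ_1 = -125.7575 / 8 = -15.720

-15.720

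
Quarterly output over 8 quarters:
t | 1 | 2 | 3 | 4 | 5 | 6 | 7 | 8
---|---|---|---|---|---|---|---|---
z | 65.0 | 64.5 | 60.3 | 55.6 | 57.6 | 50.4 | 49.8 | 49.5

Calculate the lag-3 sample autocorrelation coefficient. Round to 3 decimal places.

Mean z̄ = (65.0 + 64.5 + 60.3 + 55.6 + 57.6 + 50.4 + 49.8 + 49.5)/8 = 56.5875
Deviations from mean: 8.4125, 7.9125, 3.7125, -0.9875, 1.0125, -6.1875, -6.7875, -7.0875
Σ(z_t−z̄)(z_{t+3}−z̄) = (-8.3073) + (8.0114) + (-22.9711) + (6.7027) + (-7.1761) = -23.7405
Denominator Σ(z_t−z̄)² = 283.7488
r_3 = -23.7405 / 283.7488 = -0.084

-0.084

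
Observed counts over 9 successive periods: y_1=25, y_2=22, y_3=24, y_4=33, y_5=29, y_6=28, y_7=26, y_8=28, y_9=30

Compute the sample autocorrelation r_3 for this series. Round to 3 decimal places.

-0.314

Mean ȳ = (25 + 22 + 24 + 33 + 29 + 28 + 26 + 28 + 30)/9 = 27.2222
Σ(y_t−ȳ)(y_{t+3}−ȳ) = (-12.8395) + (-9.2840) + (-2.5062) + (-7.0617) + (1.3827) + (2.1605) = -28.1481
Denominator Σ(y_t−ȳ)² = 89.5556
r_3 = -28.1481 / 89.5556 = -0.314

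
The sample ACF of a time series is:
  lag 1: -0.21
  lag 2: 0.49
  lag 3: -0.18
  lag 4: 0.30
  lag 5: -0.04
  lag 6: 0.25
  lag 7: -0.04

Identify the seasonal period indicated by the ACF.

2

The largest autocorrelation is r_2 = 0.49, with weaker echoes at lags 4 (0.30) and 6 (0.25); the remaining lags stay at or below -0.04.
The dominant spike at lag 2 indicates a seasonal period of 2.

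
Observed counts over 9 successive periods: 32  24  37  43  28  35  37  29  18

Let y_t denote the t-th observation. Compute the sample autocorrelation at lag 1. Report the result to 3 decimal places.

0.012

Mean ȳ = (32 + 24 + 37 + 43 + 28 + 35 + 37 + 29 + 18)/9 = 31.4444
Numerator Σ_{t=1}^{8}(y_t−ȳ)(y_{t+1}−ȳ) = 5.6914
Denominator Σ(y_t−ȳ)² = 462.2222
r_1 = 5.6914 / 462.2222 = 0.012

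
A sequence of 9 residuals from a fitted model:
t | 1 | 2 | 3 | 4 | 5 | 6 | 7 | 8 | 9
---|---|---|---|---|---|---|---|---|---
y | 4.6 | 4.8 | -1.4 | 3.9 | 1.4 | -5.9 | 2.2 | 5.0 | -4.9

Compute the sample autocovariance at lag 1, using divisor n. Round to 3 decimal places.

Mean ȳ = (4.6 + 4.8 − 1.4 + 3.9 + 1.4 − 5.9 + 2.2 + 5.0 − 4.9)/9 = 1.0778
Σ_{t=1}^{8}(y_t−ȳ)(y_{t+1}−ȳ) = -31.3194
γ_1 = -31.3194 / 9 = -3.480

-3.480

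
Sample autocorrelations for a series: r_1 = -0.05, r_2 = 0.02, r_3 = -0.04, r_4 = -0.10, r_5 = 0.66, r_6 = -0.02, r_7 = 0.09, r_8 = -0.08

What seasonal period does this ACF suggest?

The largest autocorrelation is r_5 = 0.66; the remaining lags stay at or below 0.09.
The dominant spike at lag 5 indicates a seasonal period of 5.

5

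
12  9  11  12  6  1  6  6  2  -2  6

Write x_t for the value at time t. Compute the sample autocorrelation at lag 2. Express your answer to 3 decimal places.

0.082

Mean x̄ = (12 + 9 + 11 + 12 + 6 + 1 + 6 + 6 + 2 − 2 + 6)/11 = 6.2727
Numerator Σ_{t=1}^{9}(x_t−x̄)(x_{t+2}−x̄) = 17.3058
Denominator Σ(x_t−x̄)² = 210.1818
r_2 = 17.3058 / 210.1818 = 0.082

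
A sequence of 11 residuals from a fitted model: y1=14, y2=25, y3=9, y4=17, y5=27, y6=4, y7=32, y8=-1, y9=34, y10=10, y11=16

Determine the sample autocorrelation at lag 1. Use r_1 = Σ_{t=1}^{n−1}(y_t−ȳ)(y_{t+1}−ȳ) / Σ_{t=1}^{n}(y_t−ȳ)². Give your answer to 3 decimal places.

-0.851

Mean ȳ = (14 + 25 + 9 + 17 + 27 + 4 + 32 − 1 + 34 + 10 + 16)/11 = 17.0000
Numerator Σ_{t=1}^{10}(y_t−ȳ)(y_{t+1}−ȳ) = -1101.0000
Denominator Σ(y_t−ȳ)² = 1294.0000
r_1 = -1101.0000 / 1294.0000 = -0.851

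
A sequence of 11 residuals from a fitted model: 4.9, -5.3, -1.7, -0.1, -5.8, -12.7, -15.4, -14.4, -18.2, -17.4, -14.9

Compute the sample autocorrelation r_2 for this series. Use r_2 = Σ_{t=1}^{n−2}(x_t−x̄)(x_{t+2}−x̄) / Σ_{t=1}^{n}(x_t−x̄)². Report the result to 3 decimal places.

Mean x̄ = (4.9 − 5.3 − 1.7 − 0.1 − 5.8 − 12.7 − 15.4 − 14.4 − 18.2 − 17.4 − 14.9)/11 = -9.1818
Numerator Σ_{t=1}^{9}(x_t−x̄)(x_{t+2}−x̄) = 281.8202
Denominator Σ(x_t−x̄)² = 623.0964
r_2 = 281.8202 / 623.0964 = 0.452

0.452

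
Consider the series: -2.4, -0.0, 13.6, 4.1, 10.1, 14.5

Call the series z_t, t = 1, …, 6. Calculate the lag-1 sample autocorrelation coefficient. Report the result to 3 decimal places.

Mean z̄ = (-2.4 − 0.0 + 13.6 + 4.1 + 10.1 + 14.5)/6 = 6.6500
Numerator Σ_{t=1}^{5}(z_t−z̄)(z_{t+1}−z̄) = 14.5275
Denominator Σ(z_t−z̄)² = 254.4550
r_1 = 14.5275 / 254.4550 = 0.057

0.057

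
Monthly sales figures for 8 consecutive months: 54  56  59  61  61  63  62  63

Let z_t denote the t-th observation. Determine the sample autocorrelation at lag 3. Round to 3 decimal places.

-0.101

Mean z̄ = (54 + 56 + 59 + 61 + 61 + 63 + 62 + 63)/8 = 59.8750
Deviations from mean: -5.8750, -3.8750, -0.8750, 1.1250, 1.1250, 3.1250, 2.1250, 3.1250
Numerator Σ_{t=1}^{5}(z_t−z̄)(z_{t+3}−z̄) = -7.7969
Denominator Σ(z_t−z̄)² = 76.8750
r_3 = -7.7969 / 76.8750 = -0.101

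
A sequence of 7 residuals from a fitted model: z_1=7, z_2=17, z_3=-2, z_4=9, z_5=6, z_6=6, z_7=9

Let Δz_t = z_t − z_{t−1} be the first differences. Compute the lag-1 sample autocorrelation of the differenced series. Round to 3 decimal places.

First differences Δz: 10, -19, 11, -3, 0, 3
Mean of differences = 0.3333
Numerator Σ(Δz_t−Δz̄)(Δz_{t+1}−Δz̄) = -428.4444
Denominator Σ(Δz_t−Δz̄)² = 599.3333
r_1(Δz) = -428.4444 / 599.3333 = -0.715

-0.715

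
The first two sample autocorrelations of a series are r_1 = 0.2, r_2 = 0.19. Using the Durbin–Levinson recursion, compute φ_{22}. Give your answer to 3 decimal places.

φ_{22} = (r_2 − r_1²) / (1 − r_1²)
r_1² = (0.2)² = 0.04
Numerator = 0.19 − 0.0400 = 0.1500; denominator = 1 − 0.0400 = 0.9600
φ_{22} = 0.1500 / 0.9600 = 0.156

0.156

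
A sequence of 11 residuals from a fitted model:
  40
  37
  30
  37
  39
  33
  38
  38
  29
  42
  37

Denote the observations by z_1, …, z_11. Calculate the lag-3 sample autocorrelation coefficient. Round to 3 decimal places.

Mean z̄ = (40 + 37 + 30 + 37 + 39 + 33 + 38 + 38 + 29 + 42 + 37)/11 = 36.3636
Numerator Σ_{t=1}^{8}(z_t−z̄)(z_{t+3}−z̄) = 65.7851
Denominator Σ(z_t−z̄)² = 164.5455
r_3 = 65.7851 / 164.5455 = 0.400

0.400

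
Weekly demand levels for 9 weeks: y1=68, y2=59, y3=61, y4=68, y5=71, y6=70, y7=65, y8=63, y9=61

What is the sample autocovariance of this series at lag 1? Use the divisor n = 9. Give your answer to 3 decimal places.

Mean ȳ = (68 + 59 + 61 + 68 + 71 + 70 + 65 + 63 + 61)/9 = 65.1111
Σ_{t=1}^{8}(y_t−ȳ)(y_{t+1}−ȳ) = 49.7654
γ_1 = 49.7654 / 9 = 5.529

5.529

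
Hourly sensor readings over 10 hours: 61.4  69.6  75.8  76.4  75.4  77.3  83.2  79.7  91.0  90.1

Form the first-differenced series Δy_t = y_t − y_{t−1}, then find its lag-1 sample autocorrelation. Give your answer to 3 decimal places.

-0.439

First differences Δy: 8.2, 6.2, 0.6, -1.0, 1.9, 5.9, -3.5, 11.3, -0.9
Mean of differences = 3.1889
Numerator Σ(Δy_t−Δȳ)(Δy_{t+1}−Δȳ) = -85.5112
Denominator Σ(Δy_t−Δȳ)² = 194.6889
r_1(Δy) = -85.5112 / 194.6889 = -0.439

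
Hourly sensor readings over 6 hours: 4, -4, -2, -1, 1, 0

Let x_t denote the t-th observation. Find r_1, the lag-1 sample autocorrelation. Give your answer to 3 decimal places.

-0.244

Mean x̄ = (4 − 4 − 2 − 1 + 1 + 0)/6 = -0.3333
Deviations from mean: 4.3333, -3.6667, -1.6667, -0.6667, 1.3333, 0.3333
Σ(x_t−x̄)(x_{t+1}−x̄) = (-15.8889) + (6.1111) + (1.1111) + (-0.8889) + (0.4444) = -9.1111
Denominator Σ(x_t−x̄)² = 37.3333
r_1 = -9.1111 / 37.3333 = -0.244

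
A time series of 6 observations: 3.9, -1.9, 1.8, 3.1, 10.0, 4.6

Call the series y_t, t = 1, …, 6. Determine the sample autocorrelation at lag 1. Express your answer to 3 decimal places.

Mean ȳ = (3.9 − 1.9 + 1.8 + 3.1 + 10.0 + 4.6)/6 = 3.5833
Deviations from mean: 0.3167, -5.4833, -1.7833, -0.4833, 6.4167, 1.0167
Numerator Σ_{t=1}^{5}(y_t−ȳ)(y_{t+1}−ȳ) = 12.3264
Denominator Σ(y_t−ȳ)² = 75.7883
r_1 = 12.3264 / 75.7883 = 0.163

0.163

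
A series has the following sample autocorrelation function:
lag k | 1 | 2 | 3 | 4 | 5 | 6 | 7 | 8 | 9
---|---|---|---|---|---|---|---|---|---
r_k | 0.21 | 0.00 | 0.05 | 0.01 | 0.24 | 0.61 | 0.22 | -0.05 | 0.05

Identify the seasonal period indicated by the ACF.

The largest autocorrelation is r_6 = 0.61; the remaining lags stay at or below 0.24. The elevated value at lag 1 (0.21), dropping to 0.00 at lag 2, reflects decaying short-term dependence rather than seasonality.
The dominant spike at lag 6 indicates a seasonal period of 6.

6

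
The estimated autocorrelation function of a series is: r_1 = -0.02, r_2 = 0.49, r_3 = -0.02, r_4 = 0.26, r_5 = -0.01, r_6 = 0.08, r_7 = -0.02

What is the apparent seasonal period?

2

The largest autocorrelation is r_2 = 0.49, with a weaker echo at lag 4 (0.26); the remaining lags stay at or below 0.08.
The dominant spike at lag 2 indicates a seasonal period of 2.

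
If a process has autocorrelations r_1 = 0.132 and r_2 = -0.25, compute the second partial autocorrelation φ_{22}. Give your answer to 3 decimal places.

φ_{22} = (r_2 − r_1²) / (1 − r_1²)
r_1² = (0.132)² = 0.017424
Numerator = -0.25 − 0.0174 = -0.2674; denominator = 1 − 0.0174 = 0.9826
φ_{22} = -0.2674 / 0.9826 = -0.272

-0.272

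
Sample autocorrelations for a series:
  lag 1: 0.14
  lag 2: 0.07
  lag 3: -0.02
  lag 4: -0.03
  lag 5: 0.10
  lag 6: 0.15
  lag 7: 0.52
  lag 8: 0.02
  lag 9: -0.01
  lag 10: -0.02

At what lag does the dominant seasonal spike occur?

7

The largest autocorrelation is r_7 = 0.52; the remaining lags stay at or below 0.15.
The dominant spike at lag 7 indicates a seasonal period of 7.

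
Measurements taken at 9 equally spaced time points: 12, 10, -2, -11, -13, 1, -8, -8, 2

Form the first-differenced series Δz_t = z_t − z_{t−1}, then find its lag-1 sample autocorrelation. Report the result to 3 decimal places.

First differences Δz: -2, -12, -9, -2, 14, -9, 0, 10
Mean of differences = -1.2500
Numerator Σ(Δz_t−Δz̄)(Δz_{t+1}−Δz̄) = -28.0625
Denominator Σ(Δz_t−Δz̄)² = 597.5000
r_1(Δz) = -28.0625 / 597.5000 = -0.047

-0.047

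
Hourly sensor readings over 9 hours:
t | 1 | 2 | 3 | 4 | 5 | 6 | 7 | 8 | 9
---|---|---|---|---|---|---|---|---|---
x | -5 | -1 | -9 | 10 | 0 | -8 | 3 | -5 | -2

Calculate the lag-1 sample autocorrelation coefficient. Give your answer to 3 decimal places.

-0.460

Mean x̄ = (-5 − 1 − 9 + 10 + 0 − 8 + 3 − 5 − 2)/9 = -1.8889
Numerator Σ_{t=1}^{8}(x_t−x̄)(x_{t+1}−x̄) = -127.4568
Denominator Σ(x_t−x̄)² = 276.8889
r_1 = -127.4568 / 276.8889 = -0.460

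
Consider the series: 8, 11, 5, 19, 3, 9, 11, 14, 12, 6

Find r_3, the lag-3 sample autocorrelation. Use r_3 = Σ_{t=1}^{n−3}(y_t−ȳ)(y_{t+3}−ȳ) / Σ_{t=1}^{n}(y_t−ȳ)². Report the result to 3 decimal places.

-0.226

Mean ȳ = (8 + 11 + 5 + 19 + 3 + 9 + 11 + 14 + 12 + 6)/10 = 9.8000
Σ(y_t−ȳ)(y_{t+3}−ȳ) = (-16.5600) + (-8.1600) + (3.8400) + (11.0400) + (-28.5600) + (-1.7600) + (-4.5600) = -44.7200
Denominator Σ(y_t−ȳ)² = 197.6000
r_3 = -44.7200 / 197.6000 = -0.226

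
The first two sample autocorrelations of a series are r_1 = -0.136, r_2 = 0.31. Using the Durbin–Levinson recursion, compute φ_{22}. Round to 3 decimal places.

0.297

φ_{22} = (r_2 − r_1²) / (1 − r_1²)
r_1² = (-0.136)² = 0.018496
Numerator = 0.31 − 0.0185 = 0.2915; denominator = 1 − 0.0185 = 0.9815
φ_{22} = 0.2915 / 0.9815 = 0.297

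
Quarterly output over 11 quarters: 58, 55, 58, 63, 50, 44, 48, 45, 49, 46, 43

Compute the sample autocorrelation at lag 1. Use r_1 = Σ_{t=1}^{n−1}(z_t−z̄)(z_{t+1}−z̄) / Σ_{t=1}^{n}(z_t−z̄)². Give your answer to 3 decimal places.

0.529

Mean z̄ = (58 + 55 + 58 + 63 + 50 + 44 + 48 + 45 + 49 + 46 + 43)/11 = 50.8182
Numerator Σ_{t=1}^{10}(z_t−z̄)(z_{t+1}−z̄) = 235.7851
Denominator Σ(z_t−z̄)² = 445.6364
r_1 = 235.7851 / 445.6364 = 0.529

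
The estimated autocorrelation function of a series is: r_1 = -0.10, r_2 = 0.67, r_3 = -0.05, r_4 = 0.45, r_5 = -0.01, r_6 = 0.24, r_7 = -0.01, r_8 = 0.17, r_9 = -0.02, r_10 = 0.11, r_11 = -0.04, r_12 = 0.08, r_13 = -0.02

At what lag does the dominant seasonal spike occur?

The largest autocorrelation is r_2 = 0.67, with weaker echoes at lags 4 (0.45), 6 (0.24) and 8 (0.17); the remaining lags stay at or below 0.11.
The dominant spike at lag 2 indicates a seasonal period of 2.

2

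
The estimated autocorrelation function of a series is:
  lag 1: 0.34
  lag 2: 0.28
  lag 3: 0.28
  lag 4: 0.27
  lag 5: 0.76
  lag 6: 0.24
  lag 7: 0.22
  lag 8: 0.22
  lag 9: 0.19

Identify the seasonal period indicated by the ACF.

5

The largest autocorrelation is r_5 = 0.76; the remaining lags stay at or below 0.34. The elevated value at lag 1 (0.34), dropping to 0.28 at lag 2, reflects decaying short-term dependence rather than seasonality.
The dominant spike at lag 5 indicates a seasonal period of 5.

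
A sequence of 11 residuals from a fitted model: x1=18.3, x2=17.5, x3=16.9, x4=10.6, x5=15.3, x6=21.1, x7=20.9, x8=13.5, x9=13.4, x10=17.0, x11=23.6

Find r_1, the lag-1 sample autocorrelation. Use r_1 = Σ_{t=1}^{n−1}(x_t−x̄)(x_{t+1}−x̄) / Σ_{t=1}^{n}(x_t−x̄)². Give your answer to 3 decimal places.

0.142

Mean x̄ = (18.3 + 17.5 + 16.9 + 10.6 + 15.3 + 21.1 + 20.9 + 13.5 + 13.4 + 17.0 + 23.6)/11 = 17.1000
Numerator Σ_{t=1}^{10}(x_t−x̄)(x_{t+1}−x̄) = 20.7600
Denominator Σ(x_t−x̄)² = 146.4800
r_1 = 20.7600 / 146.4800 = 0.142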